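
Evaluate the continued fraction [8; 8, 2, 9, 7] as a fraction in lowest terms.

Fold from the inside: start with 7/1.
  9 + 1/7 = 64/7
  2 + 7/64 = 135/64
  8 + 64/135 = 1144/135
  8 + 135/1144 = 9287/1144

9287/1144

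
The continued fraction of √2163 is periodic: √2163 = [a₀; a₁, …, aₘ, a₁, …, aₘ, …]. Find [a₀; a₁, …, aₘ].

a₀ = ⌊√2163⌋ = 46.
With m₀=0, d₀=1 and mₖ₊₁ = dₖaₖ − mₖ, dₖ₊₁ = (n − mₖ₊₁²)/dₖ, aₖ₊₁ = ⌊(a₀+mₖ₊₁)/dₖ₊₁⌋:
  k=1: m=46, d=47, a=1
  k=2: m=1, d=46, a=1
  k=3: m=45, d=3, a=30
  k=4: m=45, d=46, a=1
  k=5: m=1, d=47, a=1
  k=6: m=46, d=1, a=92
d=1 and a=2a₀=92 at k=6, so the next step gives (m, d) = (46, 47) again — its k=1 value — and the period has length 6.

[46; 1, 1, 30, 1, 1, 92]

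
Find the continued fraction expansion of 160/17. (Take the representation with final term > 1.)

160 = 9×17 + 7
17 = 2×7 + 3
7 = 2×3 + 1
3 = 3×1 + 0  (stop)
So 160/17 = [9; 2, 2, 3].

[9; 2, 2, 3]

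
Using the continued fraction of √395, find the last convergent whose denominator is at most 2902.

√395 = [19; 1, 6, 1, 38, …] (period length 4).
Convergents:
  p_0/q_0 = 19/1
  p_1/q_1 = 20/1
  p_2/q_2 = 139/7
  p_3/q_3 = 159/8
  p_4/q_4 = 6181/311
  p_5/q_5 = 6340/319
  p_6/q_6 = 44221/2225
  p_7/q_7 = 50561/2544
  p_8/q_8 = 1965539/98897
q_7 = 2544 ≤ 2902 < 98897 = q_8, so the answer is 50561/2544.

50561/2544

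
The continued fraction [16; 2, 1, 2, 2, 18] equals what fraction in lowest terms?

Using pₖ = aₖpₖ₋₁ + pₖ₋₂ and qₖ = aₖqₖ₋₁ + qₖ₋₂:
  k=0: a=16, p=16, q=1
  k=1: a=2, p=33, q=2
  k=2: a=1, p=49, q=3
  k=3: a=2, p=131, q=8
  k=4: a=2, p=311, q=19
  k=5: a=18, p=5729, q=350

5729/350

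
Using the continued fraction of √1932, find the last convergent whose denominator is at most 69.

√1932 = [43; 1, 20, 1, 86, …] (period length 4).
Convergents:
  p_0/q_0 = 43/1
  p_1/q_1 = 44/1
  p_2/q_2 = 923/21
  p_3/q_3 = 967/22
  p_4/q_4 = 84085/1913
q_3 = 22 ≤ 69 < 1913 = q_4, so the answer is 967/22.

967/22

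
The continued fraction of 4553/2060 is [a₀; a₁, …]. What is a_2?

1

4553 = 2·2060 + 433   →  a_0 = 2
2060 = 4·433 + 328   →  a_1 = 4
433 = 1·328 + 105   →  a_2 = 1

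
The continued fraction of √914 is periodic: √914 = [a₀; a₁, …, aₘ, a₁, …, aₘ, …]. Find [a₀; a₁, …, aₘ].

[30; 4, 3, 3, 4, 60]

a₀ = ⌊√914⌋ = 30.
With m₀=0, d₀=1 and mₖ₊₁ = dₖaₖ − mₖ, dₖ₊₁ = (n − mₖ₊₁²)/dₖ, aₖ₊₁ = ⌊(a₀+mₖ₊₁)/dₖ₊₁⌋:
  k=1: m=30, d=14, a=4
  k=2: m=26, d=17, a=3
  k=3: m=25, d=17, a=3
  k=4: m=26, d=14, a=4
  k=5: m=30, d=1, a=60
d=1 and a=2a₀=60 at k=5, so the next step gives (m, d) = (30, 14) again — its k=1 value — and the period has length 5.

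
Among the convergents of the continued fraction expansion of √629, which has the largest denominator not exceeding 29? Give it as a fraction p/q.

√629 = [25; 12, 1, 1, 12, 50, …] (period length 5).
Convergents:
  p_0/q_0 = 25/1
  p_1/q_1 = 301/12
  p_2/q_2 = 326/13
  p_3/q_3 = 627/25
  p_4/q_4 = 7850/313
q_3 = 25 ≤ 29 < 313 = q_4, so the answer is 627/25.

627/25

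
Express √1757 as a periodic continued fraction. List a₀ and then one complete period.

[41; 1, 10, 1, 82]

a₀ = ⌊√1757⌋ = 41.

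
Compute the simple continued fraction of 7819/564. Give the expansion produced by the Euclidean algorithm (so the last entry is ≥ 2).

[13; 1, 6, 3, 12, 2]

7819 = 13×564 + 487
564 = 1×487 + 77
487 = 6×77 + 25
77 = 3×25 + 2
25 = 12×2 + 1
2 = 2×1 + 0  (stop)
So 7819/564 = [13; 1, 6, 3, 12, 2].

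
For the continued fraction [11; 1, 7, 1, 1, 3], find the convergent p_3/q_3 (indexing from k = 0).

Using pₖ = aₖpₖ₋₁ + pₖ₋₂, qₖ = aₖqₖ₋₁ + qₖ₋₂ (with p₋₁=1, p₋₂=0, q₋₁=0, q₋₂=1):
  k=0: a=11, p=11, q=1
  k=1: a=1, p=12, q=1
  k=2: a=7, p=95, q=8
  k=3: a=1, p=107, q=9

107/9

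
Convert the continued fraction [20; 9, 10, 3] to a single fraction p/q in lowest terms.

5671/282

Using pₖ = aₖpₖ₋₁ + pₖ₋₂ and qₖ = aₖqₖ₋₁ + qₖ₋₂:
  k=0: a=20, p=20, q=1
  k=1: a=9, p=181, q=9
  k=2: a=10, p=1830, q=91
  k=3: a=3, p=5671, q=282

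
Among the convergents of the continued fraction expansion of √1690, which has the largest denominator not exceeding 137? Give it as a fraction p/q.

√1690 = [41; 9, 8, 9, 82, …] (period length 4).
Convergents:
  p_0/q_0 = 41/1
  p_1/q_1 = 370/9
  p_2/q_2 = 3001/73
  p_3/q_3 = 27379/666
q_2 = 73 ≤ 137 < 666 = q_3, so the answer is 3001/73.

3001/73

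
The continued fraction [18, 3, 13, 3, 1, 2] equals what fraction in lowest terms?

Using pₖ = aₖpₖ₋₁ + pₖ₋₂ and qₖ = aₖqₖ₋₁ + qₖ₋₂:
  k=0: a=18, p=18, q=1
  k=1: a=3, p=55, q=3
  k=2: a=13, p=733, q=40
  k=3: a=3, p=2254, q=123
  k=4: a=1, p=2987, q=163
  k=5: a=2, p=8228, q=449

8228/449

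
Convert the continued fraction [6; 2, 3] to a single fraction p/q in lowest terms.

Fold from the inside: start with 3/1.
  2 + 1/3 = 7/3
  6 + 3/7 = 45/7

45/7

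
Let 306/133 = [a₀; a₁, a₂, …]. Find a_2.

306 = 2·133 + 40   →  a_0 = 2
133 = 3·40 + 13   →  a_1 = 3
40 = 3·13 + 1   →  a_2 = 3

3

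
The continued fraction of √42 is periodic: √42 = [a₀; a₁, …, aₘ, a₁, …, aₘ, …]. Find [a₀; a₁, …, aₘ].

[6; 2, 12]

a₀ = ⌊√42⌋ = 6.
With m₀=0, d₀=1 and mₖ₊₁ = dₖaₖ − mₖ, dₖ₊₁ = (n − mₖ₊₁²)/dₖ, aₖ₊₁ = ⌊(a₀+mₖ₊₁)/dₖ₊₁⌋:
  k=1: m=6, d=6, a=2
  k=2: m=6, d=1, a=12
d=1 and a=2a₀=12 at k=2, so the next step gives (m, d) = (6, 6) again — its k=1 value — and the period has length 2.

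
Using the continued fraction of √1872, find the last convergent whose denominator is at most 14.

173/4

√1872 = [43; 3, 1, 3, 86, …] (period length 4).
Convergents:
  p_0/q_0 = 43/1
  p_1/q_1 = 130/3
  p_2/q_2 = 173/4
  p_3/q_3 = 649/15
q_2 = 4 ≤ 14 < 15 = q_3, so the answer is 173/4.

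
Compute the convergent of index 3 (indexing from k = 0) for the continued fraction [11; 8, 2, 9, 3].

Using pₖ = aₖpₖ₋₁ + pₖ₋₂, qₖ = aₖqₖ₋₁ + qₖ₋₂ (with p₋₁=1, p₋₂=0, q₋₁=0, q₋₂=1):
  k=0: a=11, p=11, q=1
  k=1: a=8, p=89, q=8
  k=2: a=2, p=189, q=17
  k=3: a=9, p=1790, q=161

1790/161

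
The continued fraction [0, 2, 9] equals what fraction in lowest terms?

Using pₖ = aₖpₖ₋₁ + pₖ₋₂ and qₖ = aₖqₖ₋₁ + qₖ₋₂:
  k=0: a=0, p=0, q=1
  k=1: a=2, p=1, q=2
  k=2: a=9, p=9, q=19

9/19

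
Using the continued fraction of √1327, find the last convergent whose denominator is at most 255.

√1327 = [36; 2, 2, 1, 35, 1, 2, 2, 72, …] (period length 8).
Convergents:
  p_0/q_0 = 36/1
  p_1/q_1 = 73/2
  p_2/q_2 = 182/5
  p_3/q_3 = 255/7
  p_4/q_4 = 9107/250
  p_5/q_5 = 9362/257
q_4 = 250 ≤ 255 < 257 = q_5, so the answer is 9107/250.

9107/250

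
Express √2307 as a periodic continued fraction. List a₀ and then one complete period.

[48; 32, 96]

a₀ = ⌊√2307⌋ = 48.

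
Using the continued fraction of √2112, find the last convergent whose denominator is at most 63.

√2112 = [45; 1, 21, 1, 90, …] (period length 4).
Convergents:
  p_0/q_0 = 45/1
  p_1/q_1 = 46/1
  p_2/q_2 = 1011/22
  p_3/q_3 = 1057/23
  p_4/q_4 = 96141/2092
q_3 = 23 ≤ 63 < 2092 = q_4, so the answer is 1057/23.

1057/23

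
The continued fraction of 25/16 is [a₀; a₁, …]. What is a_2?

25 = 1·16 + 9   →  a_0 = 1
16 = 1·9 + 7   →  a_1 = 1
9 = 1·7 + 2   →  a_2 = 1

1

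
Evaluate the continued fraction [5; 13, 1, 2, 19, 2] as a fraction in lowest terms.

Fold from the inside: start with 2/1.
  19 + 1/2 = 39/2
  2 + 2/39 = 80/39
  1 + 39/80 = 119/80
  13 + 80/119 = 1627/119
  5 + 119/1627 = 8254/1627

8254/1627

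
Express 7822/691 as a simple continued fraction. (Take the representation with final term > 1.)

7822 = 11·691 + 221
691 = 3·221 + 28
221 = 7·28 + 25
28 = 1·25 + 3
25 = 8·3 + 1
3 = 3·1 + 0  (stop)
So 7822/691 = [11; 3, 7, 1, 8, 3].

[11; 3, 7, 1, 8, 3]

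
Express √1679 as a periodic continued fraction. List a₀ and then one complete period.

[40; 1, 39, 1, 80]

a₀ = ⌊√1679⌋ = 40.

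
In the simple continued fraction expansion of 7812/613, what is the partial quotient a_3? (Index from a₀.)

7812 = 12·613 + 456   →  a_0 = 12
613 = 1·456 + 157   →  a_1 = 1
456 = 2·157 + 142   →  a_2 = 2
157 = 1·142 + 15   →  a_3 = 1

1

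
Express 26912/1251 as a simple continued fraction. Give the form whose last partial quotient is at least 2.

26912 = 21*1251 + 641
1251 = 1*641 + 610
641 = 1*610 + 31
610 = 19*31 + 21
31 = 1*21 + 10
21 = 2*10 + 1
10 = 10*1 + 0  (stop)
So 26912/1251 = [21; 1, 1, 19, 1, 2, 10].

[21; 1, 1, 19, 1, 2, 10]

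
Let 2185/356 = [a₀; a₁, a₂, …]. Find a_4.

2185 = 6·356 + 49   →  a_0 = 6
356 = 7·49 + 13   →  a_1 = 7
49 = 3·13 + 10   →  a_2 = 3
13 = 1·10 + 3   →  a_3 = 1
10 = 3·3 + 1   →  a_4 = 3

3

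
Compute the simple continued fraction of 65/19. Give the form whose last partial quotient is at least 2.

65 = 3×19 + 8
19 = 2×8 + 3
8 = 2×3 + 2
3 = 1×2 + 1
2 = 2×1 + 0  (stop)
So 65/19 = [3; 2, 2, 1, 2].

[3; 2, 2, 1, 2]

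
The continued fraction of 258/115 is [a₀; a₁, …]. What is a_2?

258 = 2·115 + 28   →  a_0 = 2
115 = 4·28 + 3   →  a_1 = 4
28 = 9·3 + 1   →  a_2 = 9

9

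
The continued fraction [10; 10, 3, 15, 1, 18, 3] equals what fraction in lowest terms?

Using pₖ = aₖpₖ₋₁ + pₖ₋₂ and qₖ = aₖqₖ₋₁ + qₖ₋₂:
  k=0: a=10, p=10, q=1
  k=1: a=10, p=101, q=10
  k=2: a=3, p=313, q=31
  k=3: a=15, p=4796, q=475
  k=4: a=1, p=5109, q=506
  k=5: a=18, p=96758, q=9583
  k=6: a=3, p=295383, q=29255

295383/29255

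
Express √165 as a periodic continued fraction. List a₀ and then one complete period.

a₀ = ⌊√165⌋ = 12.

[12; 1, 5, 2, 5, 1, 24]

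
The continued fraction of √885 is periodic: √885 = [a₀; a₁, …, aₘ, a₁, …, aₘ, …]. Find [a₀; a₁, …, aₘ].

a₀ = ⌊√885⌋ = 29.

[29; 1, 2, 1, 58]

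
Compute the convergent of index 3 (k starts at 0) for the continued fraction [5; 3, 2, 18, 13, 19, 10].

Using pₖ = aₖpₖ₋₁ + pₖ₋₂, qₖ = aₖqₖ₋₁ + qₖ₋₂ (with p₋₁=1, p₋₂=0, q₋₁=0, q₋₂=1):
  k=0: a=5, p=5, q=1
  k=1: a=3, p=16, q=3
  k=2: a=2, p=37, q=7
  k=3: a=18, p=682, q=129

682/129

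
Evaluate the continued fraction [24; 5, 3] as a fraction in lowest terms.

387/16

Fold from the inside: start with 3/1.
  5 + 1/3 = 16/3
  24 + 3/16 = 387/16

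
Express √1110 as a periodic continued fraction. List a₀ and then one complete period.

[33; 3, 6, 3, 66]

a₀ = ⌊√1110⌋ = 33.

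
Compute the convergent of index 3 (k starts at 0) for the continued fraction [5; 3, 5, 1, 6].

101/19

Using pₖ = aₖpₖ₋₁ + pₖ₋₂, qₖ = aₖqₖ₋₁ + qₖ₋₂ (with p₋₁=1, p₋₂=0, q₋₁=0, q₋₂=1):
  k=0: a=5, p=5, q=1
  k=1: a=3, p=16, q=3
  k=2: a=5, p=85, q=16
  k=3: a=1, p=101, q=19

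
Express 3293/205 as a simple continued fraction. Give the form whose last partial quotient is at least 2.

[16; 15, 1, 3, 3]

3293 = 16*205 + 13
205 = 15*13 + 10
13 = 1*10 + 3
10 = 3*3 + 1
3 = 3*1 + 0  (stop)
So 3293/205 = [16; 15, 1, 3, 3].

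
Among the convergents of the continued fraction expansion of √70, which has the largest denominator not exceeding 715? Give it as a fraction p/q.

4108/491

√70 = [8; 2, 1, 2, 1, 2, 16, …] (period length 6).
Convergents:
  p_0/q_0 = 8/1
  p_1/q_1 = 17/2
  p_2/q_2 = 25/3
  p_3/q_3 = 67/8
  p_4/q_4 = 92/11
  p_5/q_5 = 251/30
  p_6/q_6 = 4108/491
  p_7/q_7 = 8467/1012
q_6 = 491 ≤ 715 < 1012 = q_7, so the answer is 4108/491.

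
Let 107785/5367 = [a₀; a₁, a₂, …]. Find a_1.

107785 = 20·5367 + 445   →  a_0 = 20
5367 = 12·445 + 27   →  a_1 = 12

12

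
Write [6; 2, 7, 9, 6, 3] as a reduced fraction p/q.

Using pₖ = aₖpₖ₋₁ + pₖ₋₂ and qₖ = aₖqₖ₋₁ + qₖ₋₂:
  k=0: a=6, p=6, q=1
  k=1: a=2, p=13, q=2
  k=2: a=7, p=97, q=15
  k=3: a=9, p=886, q=137
  k=4: a=6, p=5413, q=837
  k=5: a=3, p=17125, q=2648

17125/2648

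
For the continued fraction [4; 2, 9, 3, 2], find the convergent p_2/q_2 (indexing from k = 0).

85/19

Using pₖ = aₖpₖ₋₁ + pₖ₋₂, qₖ = aₖqₖ₋₁ + qₖ₋₂ (with p₋₁=1, p₋₂=0, q₋₁=0, q₋₂=1):
  k=0: a=4, p=4, q=1
  k=1: a=2, p=9, q=2
  k=2: a=9, p=85, q=19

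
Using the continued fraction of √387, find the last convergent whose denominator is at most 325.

3482/177

√387 = [19; 1, 2, 19, 2, 1, 38, …] (period length 6).
Convergents:
  p_0/q_0 = 19/1
  p_1/q_1 = 20/1
  p_2/q_2 = 59/3
  p_3/q_3 = 1141/58
  p_4/q_4 = 2341/119
  p_5/q_5 = 3482/177
  p_6/q_6 = 134657/6845
q_5 = 177 ≤ 325 < 6845 = q_6, so the answer is 3482/177.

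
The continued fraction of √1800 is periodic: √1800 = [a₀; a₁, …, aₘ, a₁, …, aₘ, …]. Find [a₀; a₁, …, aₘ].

a₀ = ⌊√1800⌋ = 42.

[42; 2, 2, 1, 8, 1, 2, 2, 84]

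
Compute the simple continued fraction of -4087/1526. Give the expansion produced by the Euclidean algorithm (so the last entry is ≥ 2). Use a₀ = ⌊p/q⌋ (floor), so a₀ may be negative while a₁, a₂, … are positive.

[-3; 3, 9, 3, 1, 3, 1, 2]

-4087 = -3·1526 + 491
1526 = 3·491 + 53
491 = 9·53 + 14
53 = 3·14 + 11
14 = 1·11 + 3
11 = 3·3 + 2
3 = 1·2 + 1
2 = 2·1 + 0  (stop)
So -4087/1526 = [-3; 3, 9, 3, 1, 3, 1, 2].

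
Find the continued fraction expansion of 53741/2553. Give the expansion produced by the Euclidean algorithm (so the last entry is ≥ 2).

53741 = 21×2553 + 128
2553 = 19×128 + 121
128 = 1×121 + 7
121 = 17×7 + 2
7 = 3×2 + 1
2 = 2×1 + 0  (stop)
So 53741/2553 = [21; 19, 1, 17, 3, 2].

[21; 19, 1, 17, 3, 2]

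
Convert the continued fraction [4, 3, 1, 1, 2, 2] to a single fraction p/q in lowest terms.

184/43

Fold from the inside: start with 2/1.
  2 + 1/2 = 5/2
  1 + 2/5 = 7/5
  1 + 5/7 = 12/7
  3 + 7/12 = 43/12
  4 + 12/43 = 184/43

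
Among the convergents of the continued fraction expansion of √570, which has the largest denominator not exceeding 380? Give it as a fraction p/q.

√570 = [23; 1, 6, 1, 46, …] (period length 4).
Convergents:
  p_0/q_0 = 23/1
  p_1/q_1 = 24/1
  p_2/q_2 = 167/7
  p_3/q_3 = 191/8
  p_4/q_4 = 8953/375
  p_5/q_5 = 9144/383
q_4 = 375 ≤ 380 < 383 = q_5, so the answer is 8953/375.

8953/375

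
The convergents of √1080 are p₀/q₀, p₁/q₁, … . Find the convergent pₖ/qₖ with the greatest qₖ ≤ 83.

√1080 = [32; 1, 6, 3, 6, 1, 64, …] (period length 6).
Convergents:
  p_0/q_0 = 32/1
  p_1/q_1 = 33/1
  p_2/q_2 = 230/7
  p_3/q_3 = 723/22
  p_4/q_4 = 4568/139
q_3 = 22 ≤ 83 < 139 = q_4, so the answer is 723/22.

723/22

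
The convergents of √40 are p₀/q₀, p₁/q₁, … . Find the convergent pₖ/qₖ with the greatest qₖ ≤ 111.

√40 = [6; 3, 12, …] (period length 2).
Convergents:
  p_0/q_0 = 6/1
  p_1/q_1 = 19/3
  p_2/q_2 = 234/37
  p_3/q_3 = 721/114
q_2 = 37 ≤ 111 < 114 = q_3, so the answer is 234/37.

234/37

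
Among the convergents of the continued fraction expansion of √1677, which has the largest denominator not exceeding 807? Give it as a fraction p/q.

√1677 = [40; 1, 19, 2, 19, 1, 80, …] (period length 6).
Convergents:
  p_0/q_0 = 40/1
  p_1/q_1 = 41/1
  p_2/q_2 = 819/20
  p_3/q_3 = 1679/41
  p_4/q_4 = 32720/799
  p_5/q_5 = 34399/840
q_4 = 799 ≤ 807 < 840 = q_5, so the answer is 32720/799.

32720/799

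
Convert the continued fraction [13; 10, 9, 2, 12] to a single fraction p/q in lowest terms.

31372/2395

Using pₖ = aₖpₖ₋₁ + pₖ₋₂ and qₖ = aₖqₖ₋₁ + qₖ₋₂:
  k=0: a=13, p=13, q=1
  k=1: a=10, p=131, q=10
  k=2: a=9, p=1192, q=91
  k=3: a=2, p=2515, q=192
  k=4: a=12, p=31372, q=2395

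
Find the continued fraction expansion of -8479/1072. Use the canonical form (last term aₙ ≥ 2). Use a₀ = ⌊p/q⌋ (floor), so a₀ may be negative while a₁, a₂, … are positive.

-8479 = -8×1072 + 97
1072 = 11×97 + 5
97 = 19×5 + 2
5 = 2×2 + 1
2 = 2×1 + 0  (stop)
So -8479/1072 = [-8; 11, 19, 2, 2].

[-8; 11, 19, 2, 2]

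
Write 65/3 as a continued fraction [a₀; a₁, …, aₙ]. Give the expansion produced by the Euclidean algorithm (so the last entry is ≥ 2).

[21; 1, 2]

65 = 21·3 + 2
3 = 1·2 + 1
2 = 2·1 + 0  (stop)
So 65/3 = [21; 1, 2].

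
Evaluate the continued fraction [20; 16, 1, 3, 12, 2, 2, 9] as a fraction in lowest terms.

Using pₖ = aₖpₖ₋₁ + pₖ₋₂ and qₖ = aₖqₖ₋₁ + qₖ₋₂:
  k=0: a=20, p=20, q=1
  k=1: a=16, p=321, q=16
  k=2: a=1, p=341, q=17
  k=3: a=3, p=1344, q=67
  k=4: a=12, p=16469, q=821
  k=5: a=2, p=34282, q=1709
  k=6: a=2, p=85033, q=4239
  k=7: a=9, p=799579, q=39860

799579/39860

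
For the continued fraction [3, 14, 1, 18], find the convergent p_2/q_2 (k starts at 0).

46/15

Using pₖ = aₖpₖ₋₁ + pₖ₋₂, qₖ = aₖqₖ₋₁ + qₖ₋₂ (with p₋₁=1, p₋₂=0, q₋₁=0, q₋₂=1):
  k=0: a=3, p=3, q=1
  k=1: a=14, p=43, q=14
  k=2: a=1, p=46, q=15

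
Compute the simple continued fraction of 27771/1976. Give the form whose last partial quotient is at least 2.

27771 = 14·1976 + 107
1976 = 18·107 + 50
107 = 2·50 + 7
50 = 7·7 + 1
7 = 7·1 + 0  (stop)
So 27771/1976 = [14; 18, 2, 7, 7].

[14; 18, 2, 7, 7]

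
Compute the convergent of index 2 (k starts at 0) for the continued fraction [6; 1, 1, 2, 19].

Using pₖ = aₖpₖ₋₁ + pₖ₋₂, qₖ = aₖqₖ₋₁ + qₖ₋₂ (with p₋₁=1, p₋₂=0, q₋₁=0, q₋₂=1):
  k=0: a=6, p=6, q=1
  k=1: a=1, p=7, q=1
  k=2: a=1, p=13, q=2

13/2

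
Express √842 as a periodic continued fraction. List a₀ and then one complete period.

[29; 58]

a₀ = ⌊√842⌋ = 29.
With m₀=0, d₀=1 and mₖ₊₁ = dₖaₖ − mₖ, dₖ₊₁ = (n − mₖ₊₁²)/dₖ, aₖ₊₁ = ⌊(a₀+mₖ₊₁)/dₖ₊₁⌋:
  k=1: m=29, d=1, a=58
d=1 and a=2a₀=58 at k=1, so the next step gives (m, d) = (29, 1) again — its k=1 value — and the period has length 1.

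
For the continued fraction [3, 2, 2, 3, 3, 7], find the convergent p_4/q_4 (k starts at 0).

Using pₖ = aₖpₖ₋₁ + pₖ₋₂, qₖ = aₖqₖ₋₁ + qₖ₋₂ (with p₋₁=1, p₋₂=0, q₋₁=0, q₋₂=1):
  k=0: a=3, p=3, q=1
  k=1: a=2, p=7, q=2
  k=2: a=2, p=17, q=5
  k=3: a=3, p=58, q=17
  k=4: a=3, p=191, q=56

191/56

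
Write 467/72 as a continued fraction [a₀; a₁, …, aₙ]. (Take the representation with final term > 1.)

[6; 2, 17, 2]

467 = 6×72 + 35
72 = 2×35 + 2
35 = 17×2 + 1
2 = 2×1 + 0  (stop)
So 467/72 = [6; 2, 17, 2].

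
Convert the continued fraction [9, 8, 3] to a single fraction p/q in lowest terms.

Using pₖ = aₖpₖ₋₁ + pₖ₋₂ and qₖ = aₖqₖ₋₁ + qₖ₋₂:
  k=0: a=9, p=9, q=1
  k=1: a=8, p=73, q=8
  k=2: a=3, p=228, q=25

228/25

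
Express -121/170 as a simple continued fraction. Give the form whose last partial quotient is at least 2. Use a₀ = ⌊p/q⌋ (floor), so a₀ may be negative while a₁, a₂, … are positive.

-121 = -1·170 + 49
170 = 3·49 + 23
49 = 2·23 + 3
23 = 7·3 + 2
3 = 1·2 + 1
2 = 2·1 + 0  (stop)
So -121/170 = [-1; 3, 2, 7, 1, 2].

[-1; 3, 2, 7, 1, 2]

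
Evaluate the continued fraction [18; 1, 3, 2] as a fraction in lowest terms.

Fold from the inside: start with 2/1.
  3 + 1/2 = 7/2
  1 + 2/7 = 9/7
  18 + 7/9 = 169/9

169/9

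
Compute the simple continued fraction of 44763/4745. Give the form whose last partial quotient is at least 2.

44763 = 9*4745 + 2058
4745 = 2*2058 + 629
2058 = 3*629 + 171
629 = 3*171 + 116
171 = 1*116 + 55
116 = 2*55 + 6
55 = 9*6 + 1
6 = 6*1 + 0  (stop)
So 44763/4745 = [9; 2, 3, 3, 1, 2, 9, 6].

[9; 2, 3, 3, 1, 2, 9, 6]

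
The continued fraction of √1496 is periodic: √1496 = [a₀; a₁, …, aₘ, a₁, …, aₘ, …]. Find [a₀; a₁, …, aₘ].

[38; 1, 2, 9, 2, 1, 76]

a₀ = ⌊√1496⌋ = 38.
With m₀=0, d₀=1 and mₖ₊₁ = dₖaₖ − mₖ, dₖ₊₁ = (n − mₖ₊₁²)/dₖ, aₖ₊₁ = ⌊(a₀+mₖ₊₁)/dₖ₊₁⌋:
  k=1: m=38, d=52, a=1
  k=2: m=14, d=25, a=2
  k=3: m=36, d=8, a=9
  k=4: m=36, d=25, a=2
  k=5: m=14, d=52, a=1
  k=6: m=38, d=1, a=76
d=1 and a=2a₀=76 at k=6, so the next step gives (m, d) = (38, 52) again — its k=1 value — and the period has length 6.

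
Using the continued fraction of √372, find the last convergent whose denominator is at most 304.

3491/181

√372 = [19; 3, 2, 12, 2, 3, 38, …] (period length 6).
Convergents:
  p_0/q_0 = 19/1
  p_1/q_1 = 58/3
  p_2/q_2 = 135/7
  p_3/q_3 = 1678/87
  p_4/q_4 = 3491/181
  p_5/q_5 = 12151/630
q_4 = 181 ≤ 304 < 630 = q_5, so the answer is 3491/181.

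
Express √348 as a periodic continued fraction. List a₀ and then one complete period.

a₀ = ⌊√348⌋ = 18.
With m₀=0, d₀=1 and mₖ₊₁ = dₖaₖ − mₖ, dₖ₊₁ = (n − mₖ₊₁²)/dₖ, aₖ₊₁ = ⌊(a₀+mₖ₊₁)/dₖ₊₁⌋:
  k=1: m=18, d=24, a=1
  k=2: m=6, d=13, a=1
  k=3: m=7, d=23, a=1
  k=4: m=16, d=4, a=8
  k=5: m=16, d=23, a=1
  k=6: m=7, d=13, a=1
  k=7: m=6, d=24, a=1
  k=8: m=18, d=1, a=36
d=1 and a=2a₀=36 at k=8, so the next step gives (m, d) = (18, 24) again — its k=1 value — and the period has length 8.

[18; 1, 1, 1, 8, 1, 1, 1, 36]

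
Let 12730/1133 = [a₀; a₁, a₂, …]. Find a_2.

12730 = 11·1133 + 267   →  a_0 = 11
1133 = 4·267 + 65   →  a_1 = 4
267 = 4·65 + 7   →  a_2 = 4

4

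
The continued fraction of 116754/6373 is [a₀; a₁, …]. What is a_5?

116754 = 18·6373 + 2040   →  a_0 = 18
6373 = 3·2040 + 253   →  a_1 = 3
2040 = 8·253 + 16   →  a_2 = 8
253 = 15·16 + 13   →  a_3 = 15
16 = 1·13 + 3   →  a_4 = 1
13 = 4·3 + 1   →  a_5 = 4

4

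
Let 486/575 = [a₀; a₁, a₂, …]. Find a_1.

486 = 0·575 + 486   →  a_0 = 0
575 = 1·486 + 89   →  a_1 = 1

1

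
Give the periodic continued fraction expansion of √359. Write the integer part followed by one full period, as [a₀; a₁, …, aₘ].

a₀ = ⌊√359⌋ = 18.
With m₀=0, d₀=1 and mₖ₊₁ = dₖaₖ − mₖ, dₖ₊₁ = (n − mₖ₊₁²)/dₖ, aₖ₊₁ = ⌊(a₀+mₖ₊₁)/dₖ₊₁⌋:
  k=1: m=18, d=35, a=1
  k=2: m=17, d=2, a=17
  k=3: m=17, d=35, a=1
  k=4: m=18, d=1, a=36
d=1 and a=2a₀=36 at k=4, so the next step gives (m, d) = (18, 35) again — its k=1 value — and the period has length 4.

[18; 1, 17, 1, 36]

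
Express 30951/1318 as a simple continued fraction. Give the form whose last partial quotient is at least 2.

30951 = 23*1318 + 637
1318 = 2*637 + 44
637 = 14*44 + 21
44 = 2*21 + 2
21 = 10*2 + 1
2 = 2*1 + 0  (stop)
So 30951/1318 = [23; 2, 14, 2, 10, 2].

[23; 2, 14, 2, 10, 2]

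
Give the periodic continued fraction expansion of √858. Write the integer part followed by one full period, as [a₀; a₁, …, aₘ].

[29; 3, 2, 3, 58]

a₀ = ⌊√858⌋ = 29.
With m₀=0, d₀=1 and mₖ₊₁ = dₖaₖ − mₖ, dₖ₊₁ = (n − mₖ₊₁²)/dₖ, aₖ₊₁ = ⌊(a₀+mₖ₊₁)/dₖ₊₁⌋:
  k=1: m=29, d=17, a=3
  k=2: m=22, d=22, a=2
  k=3: m=22, d=17, a=3
  k=4: m=29, d=1, a=58
d=1 and a=2a₀=58 at k=4, so the next step gives (m, d) = (29, 17) again — its k=1 value — and the period has length 4.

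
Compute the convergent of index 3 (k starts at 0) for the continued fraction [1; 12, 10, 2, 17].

Using pₖ = aₖpₖ₋₁ + pₖ₋₂, qₖ = aₖqₖ₋₁ + qₖ₋₂ (with p₋₁=1, p₋₂=0, q₋₁=0, q₋₂=1):
  k=0: a=1, p=1, q=1
  k=1: a=12, p=13, q=12
  k=2: a=10, p=131, q=121
  k=3: a=2, p=275, q=254

275/254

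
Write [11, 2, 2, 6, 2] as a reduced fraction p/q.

787/69

Using pₖ = aₖpₖ₋₁ + pₖ₋₂ and qₖ = aₖqₖ₋₁ + qₖ₋₂:
  k=0: a=11, p=11, q=1
  k=1: a=2, p=23, q=2
  k=2: a=2, p=57, q=5
  k=3: a=6, p=365, q=32
  k=4: a=2, p=787, q=69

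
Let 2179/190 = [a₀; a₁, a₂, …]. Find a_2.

7

2179 = 11·190 + 89   →  a_0 = 11
190 = 2·89 + 12   →  a_1 = 2
89 = 7·12 + 5   →  a_2 = 7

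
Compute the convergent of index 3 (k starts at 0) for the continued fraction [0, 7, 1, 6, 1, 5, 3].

7/55

Using pₖ = aₖpₖ₋₁ + pₖ₋₂, qₖ = aₖqₖ₋₁ + qₖ₋₂ (with p₋₁=1, p₋₂=0, q₋₁=0, q₋₂=1):
  k=0: a=0, p=0, q=1
  k=1: a=7, p=1, q=7
  k=2: a=1, p=1, q=8
  k=3: a=6, p=7, q=55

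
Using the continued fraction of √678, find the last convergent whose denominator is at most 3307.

35230/1353

√678 = [26; 26, 52, …] (period length 2).
Convergents:
  p_0/q_0 = 26/1
  p_1/q_1 = 677/26
  p_2/q_2 = 35230/1353
  p_3/q_3 = 916657/35204
q_2 = 1353 ≤ 3307 < 35204 = q_3, so the answer is 35230/1353.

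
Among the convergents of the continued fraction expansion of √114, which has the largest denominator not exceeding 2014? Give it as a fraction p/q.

√114 = [10; 1, 2, 10, 2, 1, 20, …] (period length 6).
Convergents:
  p_0/q_0 = 10/1
  p_1/q_1 = 11/1
  p_2/q_2 = 32/3
  p_3/q_3 = 331/31
  p_4/q_4 = 694/65
  p_5/q_5 = 1025/96
  p_6/q_6 = 21194/1985
  p_7/q_7 = 22219/2081
q_6 = 1985 ≤ 2014 < 2081 = q_7, so the answer is 21194/1985.

21194/1985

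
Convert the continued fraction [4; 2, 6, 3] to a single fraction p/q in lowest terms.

183/41

Using pₖ = aₖpₖ₋₁ + pₖ₋₂ and qₖ = aₖqₖ₋₁ + qₖ₋₂:
  k=0: a=4, p=4, q=1
  k=1: a=2, p=9, q=2
  k=2: a=6, p=58, q=13
  k=3: a=3, p=183, q=41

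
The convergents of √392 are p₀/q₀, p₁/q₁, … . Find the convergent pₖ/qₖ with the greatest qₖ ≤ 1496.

19601/990

√392 = [19; 1, 3, 1, 38, …] (period length 4).
Convergents:
  p_0/q_0 = 19/1
  p_1/q_1 = 20/1
  p_2/q_2 = 79/4
  p_3/q_3 = 99/5
  p_4/q_4 = 3841/194
  p_5/q_5 = 3940/199
  p_6/q_6 = 15661/791
  p_7/q_7 = 19601/990
  p_8/q_8 = 760499/38411
q_7 = 990 ≤ 1496 < 38411 = q_8, so the answer is 19601/990.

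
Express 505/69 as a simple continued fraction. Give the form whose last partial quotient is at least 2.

505 = 7×69 + 22
69 = 3×22 + 3
22 = 7×3 + 1
3 = 3×1 + 0  (stop)
So 505/69 = [7; 3, 7, 3].

[7; 3, 7, 3]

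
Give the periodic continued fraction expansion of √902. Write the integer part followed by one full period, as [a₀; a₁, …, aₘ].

a₀ = ⌊√902⌋ = 30.
With m₀=0, d₀=1 and mₖ₊₁ = dₖaₖ − mₖ, dₖ₊₁ = (n − mₖ₊₁²)/dₖ, aₖ₊₁ = ⌊(a₀+mₖ₊₁)/dₖ₊₁⌋:
  k=1: m=30, d=2, a=30
  k=2: m=30, d=1, a=60
d=1 and a=2a₀=60 at k=2, so the next step gives (m, d) = (30, 2) again — its k=1 value — and the period has length 2.

[30; 30, 60]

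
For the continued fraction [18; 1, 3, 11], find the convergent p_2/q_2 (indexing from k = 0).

75/4

Using pₖ = aₖpₖ₋₁ + pₖ₋₂, qₖ = aₖqₖ₋₁ + qₖ₋₂ (with p₋₁=1, p₋₂=0, q₋₁=0, q₋₂=1):
  k=0: a=18, p=18, q=1
  k=1: a=1, p=19, q=1
  k=2: a=3, p=75, q=4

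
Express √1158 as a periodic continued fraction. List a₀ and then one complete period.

a₀ = ⌊√1158⌋ = 34.
With m₀=0, d₀=1 and mₖ₊₁ = dₖaₖ − mₖ, dₖ₊₁ = (n − mₖ₊₁²)/dₖ, aₖ₊₁ = ⌊(a₀+mₖ₊₁)/dₖ₊₁⌋:
  k=1: m=34, d=2, a=34
  k=2: m=34, d=1, a=68
d=1 and a=2a₀=68 at k=2, so the next step gives (m, d) = (34, 2) again — its k=1 value — and the period has length 2.

[34; 34, 68]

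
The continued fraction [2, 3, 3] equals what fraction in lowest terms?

23/10

Using pₖ = aₖpₖ₋₁ + pₖ₋₂ and qₖ = aₖqₖ₋₁ + qₖ₋₂:
  k=0: a=2, p=2, q=1
  k=1: a=3, p=7, q=3
  k=2: a=3, p=23, q=10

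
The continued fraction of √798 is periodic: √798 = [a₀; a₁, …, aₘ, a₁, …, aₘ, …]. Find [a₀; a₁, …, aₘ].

[28; 4, 56]

a₀ = ⌊√798⌋ = 28.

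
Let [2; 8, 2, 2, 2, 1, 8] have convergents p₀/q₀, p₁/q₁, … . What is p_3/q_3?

Using pₖ = aₖpₖ₋₁ + pₖ₋₂, qₖ = aₖqₖ₋₁ + qₖ₋₂ (with p₋₁=1, p₋₂=0, q₋₁=0, q₋₂=1):
  k=0: a=2, p=2, q=1
  k=1: a=8, p=17, q=8
  k=2: a=2, p=36, q=17
  k=3: a=2, p=89, q=42

89/42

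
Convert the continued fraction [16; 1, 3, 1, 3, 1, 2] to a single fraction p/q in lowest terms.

Fold from the inside: start with 2/1.
  1 + 1/2 = 3/2
  3 + 2/3 = 11/3
  1 + 3/11 = 14/11
  3 + 11/14 = 53/14
  1 + 14/53 = 67/53
  16 + 53/67 = 1125/67

1125/67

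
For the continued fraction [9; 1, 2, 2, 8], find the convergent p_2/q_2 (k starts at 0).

29/3

Using pₖ = aₖpₖ₋₁ + pₖ₋₂, qₖ = aₖqₖ₋₁ + qₖ₋₂ (with p₋₁=1, p₋₂=0, q₋₁=0, q₋₂=1):
  k=0: a=9, p=9, q=1
  k=1: a=1, p=10, q=1
  k=2: a=2, p=29, q=3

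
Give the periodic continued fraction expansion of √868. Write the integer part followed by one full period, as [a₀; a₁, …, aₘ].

[29; 2, 6, 19, 2, 19, 6, 2, 58]

a₀ = ⌊√868⌋ = 29.
With m₀=0, d₀=1 and mₖ₊₁ = dₖaₖ − mₖ, dₖ₊₁ = (n − mₖ₊₁²)/dₖ, aₖ₊₁ = ⌊(a₀+mₖ₊₁)/dₖ₊₁⌋:
  k=1: m=29, d=27, a=2
  k=2: m=25, d=9, a=6
  k=3: m=29, d=3, a=19
  k=4: m=28, d=28, a=2
  k=5: m=28, d=3, a=19
  k=6: m=29, d=9, a=6
  k=7: m=25, d=27, a=2
  k=8: m=29, d=1, a=58
d=1 and a=2a₀=58 at k=8, so the next step gives (m, d) = (29, 27) again — its k=1 value — and the period has length 8.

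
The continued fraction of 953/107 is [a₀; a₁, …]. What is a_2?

9

953 = 8·107 + 97   →  a_0 = 8
107 = 1·97 + 10   →  a_1 = 1
97 = 9·10 + 7   →  a_2 = 9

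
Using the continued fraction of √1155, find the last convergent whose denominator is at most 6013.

√1155 = [33; 1, 66, …] (period length 2).
Convergents:
  p_0/q_0 = 33/1
  p_1/q_1 = 34/1
  p_2/q_2 = 2277/67
  p_3/q_3 = 2311/68
  p_4/q_4 = 154803/4555
  p_5/q_5 = 157114/4623
  p_6/q_6 = 10524327/309673
q_5 = 4623 ≤ 6013 < 309673 = q_6, so the answer is 157114/4623.

157114/4623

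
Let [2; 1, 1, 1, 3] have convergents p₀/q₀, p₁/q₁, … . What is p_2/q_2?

5/2

Using pₖ = aₖpₖ₋₁ + pₖ₋₂, qₖ = aₖqₖ₋₁ + qₖ₋₂ (with p₋₁=1, p₋₂=0, q₋₁=0, q₋₂=1):
  k=0: a=2, p=2, q=1
  k=1: a=1, p=3, q=1
  k=2: a=1, p=5, q=2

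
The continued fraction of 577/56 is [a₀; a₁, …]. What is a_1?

3

577 = 10·56 + 17   →  a_0 = 10
56 = 3·17 + 5   →  a_1 = 3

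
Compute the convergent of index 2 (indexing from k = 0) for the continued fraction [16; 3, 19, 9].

Using pₖ = aₖpₖ₋₁ + pₖ₋₂, qₖ = aₖqₖ₋₁ + qₖ₋₂ (with p₋₁=1, p₋₂=0, q₋₁=0, q₋₂=1):
  k=0: a=16, p=16, q=1
  k=1: a=3, p=49, q=3
  k=2: a=19, p=947, q=58

947/58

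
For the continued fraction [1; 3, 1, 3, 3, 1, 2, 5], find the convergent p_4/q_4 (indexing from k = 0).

62/49

Using pₖ = aₖpₖ₋₁ + pₖ₋₂, qₖ = aₖqₖ₋₁ + qₖ₋₂ (with p₋₁=1, p₋₂=0, q₋₁=0, q₋₂=1):
  k=0: a=1, p=1, q=1
  k=1: a=3, p=4, q=3
  k=2: a=1, p=5, q=4
  k=3: a=3, p=19, q=15
  k=4: a=3, p=62, q=49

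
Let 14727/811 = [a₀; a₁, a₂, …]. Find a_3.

2

14727 = 18·811 + 129   →  a_0 = 18
811 = 6·129 + 37   →  a_1 = 6
129 = 3·37 + 18   →  a_2 = 3
37 = 2·18 + 1   →  a_3 = 2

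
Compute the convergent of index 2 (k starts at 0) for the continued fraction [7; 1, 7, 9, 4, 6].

Using pₖ = aₖpₖ₋₁ + pₖ₋₂, qₖ = aₖqₖ₋₁ + qₖ₋₂ (with p₋₁=1, p₋₂=0, q₋₁=0, q₋₂=1):
  k=0: a=7, p=7, q=1
  k=1: a=1, p=8, q=1
  k=2: a=7, p=63, q=8

63/8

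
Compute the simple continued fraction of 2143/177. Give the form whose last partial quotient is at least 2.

[12; 9, 3, 6]

2143 = 12×177 + 19
177 = 9×19 + 6
19 = 3×6 + 1
6 = 6×1 + 0  (stop)
So 2143/177 = [12; 9, 3, 6].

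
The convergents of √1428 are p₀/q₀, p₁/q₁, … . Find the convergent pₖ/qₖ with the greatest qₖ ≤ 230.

√1428 = [37; 1, 3, 1, 2, 1, 3, 1, 74, …] (period length 8).
Convergents:
  p_0/q_0 = 37/1
  p_1/q_1 = 38/1
  p_2/q_2 = 151/4
  p_3/q_3 = 189/5
  p_4/q_4 = 529/14
  p_5/q_5 = 718/19
  p_6/q_6 = 2683/71
  p_7/q_7 = 3401/90
  p_8/q_8 = 254357/6731
q_7 = 90 ≤ 230 < 6731 = q_8, so the answer is 3401/90.

3401/90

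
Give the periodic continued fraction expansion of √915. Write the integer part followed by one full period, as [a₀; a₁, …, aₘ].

a₀ = ⌊√915⌋ = 30.
With m₀=0, d₀=1 and mₖ₊₁ = dₖaₖ − mₖ, dₖ₊₁ = (n − mₖ₊₁²)/dₖ, aₖ₊₁ = ⌊(a₀+mₖ₊₁)/dₖ₊₁⌋:
  k=1: m=30, d=15, a=4
  k=2: m=30, d=1, a=60
d=1 and a=2a₀=60 at k=2, so the next step gives (m, d) = (30, 15) again — its k=1 value — and the period has length 2.

[30; 4, 60]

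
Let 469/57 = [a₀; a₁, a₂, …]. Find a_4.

469 = 8·57 + 13   →  a_0 = 8
57 = 4·13 + 5   →  a_1 = 4
13 = 2·5 + 3   →  a_2 = 2
5 = 1·3 + 2   →  a_3 = 1
3 = 1·2 + 1   →  a_4 = 1

1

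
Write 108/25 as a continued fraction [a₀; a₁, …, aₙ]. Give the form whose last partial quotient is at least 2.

[4; 3, 8]

108 = 4·25 + 8
25 = 3·8 + 1
8 = 8·1 + 0  (stop)
So 108/25 = [4; 3, 8].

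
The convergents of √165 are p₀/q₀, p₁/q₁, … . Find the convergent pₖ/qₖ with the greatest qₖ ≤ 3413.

√165 = [12; 1, 5, 2, 5, 1, 24, …] (period length 6).
Convergents:
  p_0/q_0 = 12/1
  p_1/q_1 = 13/1
  p_2/q_2 = 77/6
  p_3/q_3 = 167/13
  p_4/q_4 = 912/71
  p_5/q_5 = 1079/84
  p_6/q_6 = 26808/2087
  p_7/q_7 = 27887/2171
  p_8/q_8 = 166243/12942
q_7 = 2171 ≤ 3413 < 12942 = q_8, so the answer is 27887/2171.

27887/2171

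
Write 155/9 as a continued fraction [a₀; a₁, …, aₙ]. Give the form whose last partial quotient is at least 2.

[17; 4, 2]

155 = 17*9 + 2
9 = 4*2 + 1
2 = 2*1 + 0  (stop)
So 155/9 = [17; 4, 2].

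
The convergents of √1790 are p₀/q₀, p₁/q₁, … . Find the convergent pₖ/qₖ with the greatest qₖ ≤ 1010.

√1790 = [42; 3, 4, 8, 4, 3, 84, …] (period length 6).
Convergents:
  p_0/q_0 = 42/1
  p_1/q_1 = 127/3
  p_2/q_2 = 550/13
  p_3/q_3 = 4527/107
  p_4/q_4 = 18658/441
  p_5/q_5 = 60501/1430
q_4 = 441 ≤ 1010 < 1430 = q_5, so the answer is 18658/441.

18658/441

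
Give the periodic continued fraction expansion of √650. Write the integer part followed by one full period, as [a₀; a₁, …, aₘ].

a₀ = ⌊√650⌋ = 25.
With m₀=0, d₀=1 and mₖ₊₁ = dₖaₖ − mₖ, dₖ₊₁ = (n − mₖ₊₁²)/dₖ, aₖ₊₁ = ⌊(a₀+mₖ₊₁)/dₖ₊₁⌋:
  k=1: m=25, d=25, a=2
  k=2: m=25, d=1, a=50
d=1 and a=2a₀=50 at k=2, so the next step gives (m, d) = (25, 25) again — its k=1 value — and the period has length 2.

[25; 2, 50]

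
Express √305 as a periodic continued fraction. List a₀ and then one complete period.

[17; 2, 6, 2, 34]

a₀ = ⌊√305⌋ = 17.
With m₀=0, d₀=1 and mₖ₊₁ = dₖaₖ − mₖ, dₖ₊₁ = (n − mₖ₊₁²)/dₖ, aₖ₊₁ = ⌊(a₀+mₖ₊₁)/dₖ₊₁⌋:
  k=1: m=17, d=16, a=2
  k=2: m=15, d=5, a=6
  k=3: m=15, d=16, a=2
  k=4: m=17, d=1, a=34
d=1 and a=2a₀=34 at k=4, so the next step gives (m, d) = (17, 16) again — its k=1 value — and the period has length 4.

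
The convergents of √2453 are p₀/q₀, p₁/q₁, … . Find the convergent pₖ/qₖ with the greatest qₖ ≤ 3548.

√2453 = [49; 1, 1, 8, 1, 1, 98, …] (period length 6).
Convergents:
  p_0/q_0 = 49/1
  p_1/q_1 = 50/1
  p_2/q_2 = 99/2
  p_3/q_3 = 842/17
  p_4/q_4 = 941/19
  p_5/q_5 = 1783/36
  p_6/q_6 = 175675/3547
  p_7/q_7 = 177458/3583
q_6 = 3547 ≤ 3548 < 3583 = q_7, so the answer is 175675/3547.

175675/3547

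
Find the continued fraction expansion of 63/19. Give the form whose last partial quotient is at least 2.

63 = 3·19 + 6
19 = 3·6 + 1
6 = 6·1 + 0  (stop)
So 63/19 = [3; 3, 6].

[3; 3, 6]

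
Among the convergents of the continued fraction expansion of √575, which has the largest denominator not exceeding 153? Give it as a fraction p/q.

√575 = [23; 1, 46, …] (period length 2).
Convergents:
  p_0/q_0 = 23/1
  p_1/q_1 = 24/1
  p_2/q_2 = 1127/47
  p_3/q_3 = 1151/48
  p_4/q_4 = 54073/2255
q_3 = 48 ≤ 153 < 2255 = q_4, so the answer is 1151/48.

1151/48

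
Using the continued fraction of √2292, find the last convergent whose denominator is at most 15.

383/8

√2292 = [47; 1, 6, 1, 94, …] (period length 4).
Convergents:
  p_0/q_0 = 47/1
  p_1/q_1 = 48/1
  p_2/q_2 = 335/7
  p_3/q_3 = 383/8
  p_4/q_4 = 36337/759
q_3 = 8 ≤ 15 < 759 = q_4, so the answer is 383/8.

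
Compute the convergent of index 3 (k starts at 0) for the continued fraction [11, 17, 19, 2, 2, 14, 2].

7354/665

Using pₖ = aₖpₖ₋₁ + pₖ₋₂, qₖ = aₖqₖ₋₁ + qₖ₋₂ (with p₋₁=1, p₋₂=0, q₋₁=0, q₋₂=1):
  k=0: a=11, p=11, q=1
  k=1: a=17, p=188, q=17
  k=2: a=19, p=3583, q=324
  k=3: a=2, p=7354, q=665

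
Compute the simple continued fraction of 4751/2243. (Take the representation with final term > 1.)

[2; 8, 2, 6, 2, 9]

4751 = 2·2243 + 265
2243 = 8·265 + 123
265 = 2·123 + 19
123 = 6·19 + 9
19 = 2·9 + 1
9 = 9·1 + 0  (stop)
So 4751/2243 = [2; 8, 2, 6, 2, 9].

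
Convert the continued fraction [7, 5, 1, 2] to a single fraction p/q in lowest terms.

122/17

Using pₖ = aₖpₖ₋₁ + pₖ₋₂ and qₖ = aₖqₖ₋₁ + qₖ₋₂:
  k=0: a=7, p=7, q=1
  k=1: a=5, p=36, q=5
  k=2: a=1, p=43, q=6
  k=3: a=2, p=122, q=17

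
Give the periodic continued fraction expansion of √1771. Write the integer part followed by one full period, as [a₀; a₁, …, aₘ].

[42; 12, 84]

a₀ = ⌊√1771⌋ = 42.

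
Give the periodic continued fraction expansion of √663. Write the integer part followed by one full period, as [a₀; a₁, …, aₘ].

a₀ = ⌊√663⌋ = 25.
With m₀=0, d₀=1 and mₖ₊₁ = dₖaₖ − mₖ, dₖ₊₁ = (n − mₖ₊₁²)/dₖ, aₖ₊₁ = ⌊(a₀+mₖ₊₁)/dₖ₊₁⌋:
  k=1: m=25, d=38, a=1
  k=2: m=13, d=13, a=2
  k=3: m=13, d=38, a=1
  k=4: m=25, d=1, a=50
d=1 and a=2a₀=50 at k=4, so the next step gives (m, d) = (25, 38) again — its k=1 value — and the period has length 4.

[25; 1, 2, 1, 50]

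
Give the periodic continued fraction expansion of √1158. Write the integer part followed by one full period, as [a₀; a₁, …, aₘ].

[34; 34, 68]

a₀ = ⌊√1158⌋ = 34.
With m₀=0, d₀=1 and mₖ₊₁ = dₖaₖ − mₖ, dₖ₊₁ = (n − mₖ₊₁²)/dₖ, aₖ₊₁ = ⌊(a₀+mₖ₊₁)/dₖ₊₁⌋:
  k=1: m=34, d=2, a=34
  k=2: m=34, d=1, a=68
d=1 and a=2a₀=68 at k=2, so the next step gives (m, d) = (34, 2) again — its k=1 value — and the period has length 2.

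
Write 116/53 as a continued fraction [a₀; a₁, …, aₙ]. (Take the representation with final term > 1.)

[2; 5, 3, 3]

116 = 2×53 + 10
53 = 5×10 + 3
10 = 3×3 + 1
3 = 3×1 + 0  (stop)
So 116/53 = [2; 5, 3, 3].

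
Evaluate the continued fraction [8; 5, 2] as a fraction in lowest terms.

90/11

Using pₖ = aₖpₖ₋₁ + pₖ₋₂ and qₖ = aₖqₖ₋₁ + qₖ₋₂:
  k=0: a=8, p=8, q=1
  k=1: a=5, p=41, q=5
  k=2: a=2, p=90, q=11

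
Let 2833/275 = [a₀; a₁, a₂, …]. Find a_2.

3

2833 = 10·275 + 83   →  a_0 = 10
275 = 3·83 + 26   →  a_1 = 3
83 = 3·26 + 5   →  a_2 = 3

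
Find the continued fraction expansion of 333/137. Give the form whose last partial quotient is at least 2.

[2; 2, 3, 9, 2]

333 = 2·137 + 59
137 = 2·59 + 19
59 = 3·19 + 2
19 = 9·2 + 1
2 = 2·1 + 0  (stop)
So 333/137 = [2; 2, 3, 9, 2].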